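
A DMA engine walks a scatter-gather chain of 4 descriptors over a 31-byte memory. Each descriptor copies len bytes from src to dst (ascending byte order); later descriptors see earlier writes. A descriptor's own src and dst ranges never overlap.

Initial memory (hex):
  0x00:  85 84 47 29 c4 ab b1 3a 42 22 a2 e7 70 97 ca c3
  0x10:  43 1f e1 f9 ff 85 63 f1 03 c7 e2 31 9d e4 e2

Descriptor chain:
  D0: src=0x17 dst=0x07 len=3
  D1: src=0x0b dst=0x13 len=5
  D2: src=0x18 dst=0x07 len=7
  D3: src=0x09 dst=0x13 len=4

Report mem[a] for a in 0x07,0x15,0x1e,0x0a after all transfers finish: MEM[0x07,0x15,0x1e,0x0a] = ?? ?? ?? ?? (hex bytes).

MEM[0x07,0x15,0x1e,0x0a] = 03 9d e2 31

[0] 0x17->0x07 len=3 : f1 03 c7
[1] 0x0b->0x13 len=5 : e7 70 97 ca c3
[2] 0x18->0x07 len=7 : 03 c7 e2 31 9d e4 e2
[3] 0x09->0x13 len=4 : e2 31 9d e4
query mem[0x07]=0x03, mem[0x15]=0x9d, mem[0x1e]=0xe2, mem[0x0a]=0x31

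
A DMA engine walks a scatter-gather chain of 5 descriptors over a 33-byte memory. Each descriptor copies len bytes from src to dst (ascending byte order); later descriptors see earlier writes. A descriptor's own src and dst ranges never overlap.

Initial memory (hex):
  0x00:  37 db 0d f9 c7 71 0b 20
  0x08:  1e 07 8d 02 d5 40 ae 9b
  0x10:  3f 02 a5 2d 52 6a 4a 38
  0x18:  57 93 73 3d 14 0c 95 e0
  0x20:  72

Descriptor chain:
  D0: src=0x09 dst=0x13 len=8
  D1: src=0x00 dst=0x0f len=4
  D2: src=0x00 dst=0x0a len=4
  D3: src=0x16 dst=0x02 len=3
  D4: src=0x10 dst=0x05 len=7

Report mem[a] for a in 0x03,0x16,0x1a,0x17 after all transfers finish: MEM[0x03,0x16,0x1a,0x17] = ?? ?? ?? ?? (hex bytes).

[0] 0x09->0x13 len=8 : 07 8d 02 d5 40 ae 9b 3f
[1] 0x00->0x0f len=4 : 37 db 0d f9
[2] 0x00->0x0a len=4 : 37 db 0d f9
[3] 0x16->0x02 len=3 : d5 40 ae
[4] 0x10->0x05 len=7 : db 0d f9 07 8d 02 d5
query mem[0x03]=0x40, mem[0x16]=0xd5, mem[0x1a]=0x3f, mem[0x17]=0x40

MEM[0x03,0x16,0x1a,0x17] = 40 d5 3f 40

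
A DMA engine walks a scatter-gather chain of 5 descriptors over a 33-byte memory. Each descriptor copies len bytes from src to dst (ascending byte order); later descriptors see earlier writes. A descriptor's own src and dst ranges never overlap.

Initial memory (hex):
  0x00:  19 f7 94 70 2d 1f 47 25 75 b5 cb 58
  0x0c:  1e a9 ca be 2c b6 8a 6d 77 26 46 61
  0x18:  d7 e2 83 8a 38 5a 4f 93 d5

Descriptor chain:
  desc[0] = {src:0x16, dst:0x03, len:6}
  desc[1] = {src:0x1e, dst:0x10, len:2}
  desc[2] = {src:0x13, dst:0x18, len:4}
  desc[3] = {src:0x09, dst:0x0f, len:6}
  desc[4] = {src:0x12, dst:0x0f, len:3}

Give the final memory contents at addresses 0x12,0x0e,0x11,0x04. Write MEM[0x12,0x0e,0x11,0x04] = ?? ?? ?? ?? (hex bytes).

MEM[0x12,0x0e,0x11,0x04] = 1e ca ca 61

[0] 0x16->0x03 len=6 : 46 61 d7 e2 83 8a
[1] 0x1e->0x10 len=2 : 4f 93
[2] 0x13->0x18 len=4 : 6d 77 26 46
[3] 0x09->0x0f len=6 : b5 cb 58 1e a9 ca
[4] 0x12->0x0f len=3 : 1e a9 ca
query mem[0x12]=0x1e, mem[0x0e]=0xca, mem[0x11]=0xca, mem[0x04]=0x61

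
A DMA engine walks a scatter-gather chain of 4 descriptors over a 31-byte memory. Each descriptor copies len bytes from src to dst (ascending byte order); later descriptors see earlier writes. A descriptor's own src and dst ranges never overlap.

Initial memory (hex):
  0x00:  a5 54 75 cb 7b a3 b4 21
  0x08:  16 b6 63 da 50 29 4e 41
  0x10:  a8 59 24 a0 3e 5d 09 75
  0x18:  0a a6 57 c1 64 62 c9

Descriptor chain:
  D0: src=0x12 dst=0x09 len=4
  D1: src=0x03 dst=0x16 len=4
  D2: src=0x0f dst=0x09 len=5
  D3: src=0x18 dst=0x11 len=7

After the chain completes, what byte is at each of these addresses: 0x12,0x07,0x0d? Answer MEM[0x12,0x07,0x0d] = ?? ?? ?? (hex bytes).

MEM[0x12,0x07,0x0d] = b4 21 a0

D0: mem[0x09..0x0c] <- [24 a0 3e 5d]
D1: mem[0x16..0x19] <- [cb 7b a3 b4]
D2: mem[0x09..0x0d] <- [41 a8 59 24 a0]
D3: mem[0x11..0x17] <- [a3 b4 57 c1 64 62 c9]
query mem[0x12]=0xb4, mem[0x07]=0x21, mem[0x0d]=0xa0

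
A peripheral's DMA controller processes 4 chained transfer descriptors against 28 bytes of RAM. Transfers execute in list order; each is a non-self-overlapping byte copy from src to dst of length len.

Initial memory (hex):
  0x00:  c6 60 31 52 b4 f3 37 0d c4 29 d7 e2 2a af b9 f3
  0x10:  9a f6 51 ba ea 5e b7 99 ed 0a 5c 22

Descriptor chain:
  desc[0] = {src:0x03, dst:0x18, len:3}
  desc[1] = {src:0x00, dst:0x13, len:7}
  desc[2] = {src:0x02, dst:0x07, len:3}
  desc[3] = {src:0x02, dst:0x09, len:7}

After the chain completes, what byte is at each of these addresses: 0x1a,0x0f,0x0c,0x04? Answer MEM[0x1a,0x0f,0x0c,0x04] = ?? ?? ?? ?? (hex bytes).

MEM[0x1a,0x0f,0x0c,0x04] = f3 52 f3 b4

D0: mem[0x18..0x1a] <- [52 b4 f3]
D1: mem[0x13..0x19] <- [c6 60 31 52 b4 f3 37]
D2: mem[0x07..0x09] <- [31 52 b4]
D3: mem[0x09..0x0f] <- [31 52 b4 f3 37 31 52]
query mem[0x1a]=0xf3, mem[0x0f]=0x52, mem[0x0c]=0xf3, mem[0x04]=0xb4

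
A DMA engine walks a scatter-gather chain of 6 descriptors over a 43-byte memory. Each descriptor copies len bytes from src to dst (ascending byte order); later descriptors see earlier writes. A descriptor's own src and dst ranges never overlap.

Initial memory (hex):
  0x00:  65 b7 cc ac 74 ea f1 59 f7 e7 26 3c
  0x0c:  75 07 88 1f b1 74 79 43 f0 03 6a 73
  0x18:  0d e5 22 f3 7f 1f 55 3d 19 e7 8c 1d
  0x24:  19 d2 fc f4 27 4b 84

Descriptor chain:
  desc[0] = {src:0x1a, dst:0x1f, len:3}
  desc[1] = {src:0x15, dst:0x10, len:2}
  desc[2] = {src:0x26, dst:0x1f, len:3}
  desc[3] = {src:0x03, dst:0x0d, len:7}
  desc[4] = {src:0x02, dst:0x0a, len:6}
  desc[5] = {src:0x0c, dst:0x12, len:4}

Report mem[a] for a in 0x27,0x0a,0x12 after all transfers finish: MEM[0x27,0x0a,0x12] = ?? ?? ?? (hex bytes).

#0 dst[0x1f+3] := {0x22,0xf3,0x7f}
#1 dst[0x10+2] := {0x03,0x6a}
#2 dst[0x1f+3] := {0xfc,0xf4,0x27}
#3 dst[0x0d+7] := {0xac,0x74,0xea,0xf1,0x59,0xf7,0xe7}
#4 dst[0x0a+6] := {0xcc,0xac,0x74,0xea,0xf1,0x59}
#5 dst[0x12+4] := {0x74,0xea,0xf1,0x59}
query mem[0x27]=0xf4, mem[0x0a]=0xcc, mem[0x12]=0x74

MEM[0x27,0x0a,0x12] = f4 cc 74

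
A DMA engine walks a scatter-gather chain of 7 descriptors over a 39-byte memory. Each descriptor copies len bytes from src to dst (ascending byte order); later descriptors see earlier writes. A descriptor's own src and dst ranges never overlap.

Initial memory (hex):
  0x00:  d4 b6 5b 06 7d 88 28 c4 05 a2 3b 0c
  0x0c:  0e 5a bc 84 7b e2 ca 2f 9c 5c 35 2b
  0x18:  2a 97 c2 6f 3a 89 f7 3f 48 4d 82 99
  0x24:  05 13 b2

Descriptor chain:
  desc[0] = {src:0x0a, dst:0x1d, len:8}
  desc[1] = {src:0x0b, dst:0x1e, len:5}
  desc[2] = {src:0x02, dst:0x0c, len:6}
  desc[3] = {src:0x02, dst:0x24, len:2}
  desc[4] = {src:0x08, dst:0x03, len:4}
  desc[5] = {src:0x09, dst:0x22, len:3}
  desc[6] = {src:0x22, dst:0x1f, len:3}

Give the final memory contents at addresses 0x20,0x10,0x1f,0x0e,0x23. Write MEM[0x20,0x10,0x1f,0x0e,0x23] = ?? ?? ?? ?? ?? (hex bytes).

D0: mem[0x1d..0x24] <- [3b 0c 0e 5a bc 84 7b e2]
D1: mem[0x1e..0x22] <- [0c 0e 5a bc 84]
D2: mem[0x0c..0x11] <- [5b 06 7d 88 28 c4]
D3: mem[0x24..0x25] <- [5b 06]
D4: mem[0x03..0x06] <- [05 a2 3b 0c]
D5: mem[0x22..0x24] <- [a2 3b 0c]
D6: mem[0x1f..0x21] <- [a2 3b 0c]
query mem[0x20]=0x3b, mem[0x10]=0x28, mem[0x1f]=0xa2, mem[0x0e]=0x7d, mem[0x23]=0x3b

MEM[0x20,0x10,0x1f,0x0e,0x23] = 3b 28 a2 7d 3b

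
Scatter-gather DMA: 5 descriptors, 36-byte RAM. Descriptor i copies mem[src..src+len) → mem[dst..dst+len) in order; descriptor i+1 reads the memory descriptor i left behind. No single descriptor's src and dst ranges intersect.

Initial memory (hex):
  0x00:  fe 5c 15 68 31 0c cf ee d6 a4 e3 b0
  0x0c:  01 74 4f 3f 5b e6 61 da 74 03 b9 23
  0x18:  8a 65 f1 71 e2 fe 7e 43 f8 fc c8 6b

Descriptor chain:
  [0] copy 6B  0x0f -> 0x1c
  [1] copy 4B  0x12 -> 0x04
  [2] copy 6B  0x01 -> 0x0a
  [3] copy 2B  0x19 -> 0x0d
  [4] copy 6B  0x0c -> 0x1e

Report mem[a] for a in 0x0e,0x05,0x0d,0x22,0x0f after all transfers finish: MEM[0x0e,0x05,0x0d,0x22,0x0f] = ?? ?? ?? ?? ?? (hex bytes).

  after D0: wrote 6B at 0x1c = 3f5be661da74
  after D1: wrote 4B at 0x04 = 61da7403
  after D2: wrote 6B at 0x0a = 5c156861da74
  after D3: wrote 2B at 0x0d = 65f1
  after D4: wrote 6B at 0x1e = 6865f1745be6
query mem[0x0e]=0xf1, mem[0x05]=0xda, mem[0x0d]=0x65, mem[0x22]=0x5b, mem[0x0f]=0x74

MEM[0x0e,0x05,0x0d,0x22,0x0f] = f1 da 65 5b 74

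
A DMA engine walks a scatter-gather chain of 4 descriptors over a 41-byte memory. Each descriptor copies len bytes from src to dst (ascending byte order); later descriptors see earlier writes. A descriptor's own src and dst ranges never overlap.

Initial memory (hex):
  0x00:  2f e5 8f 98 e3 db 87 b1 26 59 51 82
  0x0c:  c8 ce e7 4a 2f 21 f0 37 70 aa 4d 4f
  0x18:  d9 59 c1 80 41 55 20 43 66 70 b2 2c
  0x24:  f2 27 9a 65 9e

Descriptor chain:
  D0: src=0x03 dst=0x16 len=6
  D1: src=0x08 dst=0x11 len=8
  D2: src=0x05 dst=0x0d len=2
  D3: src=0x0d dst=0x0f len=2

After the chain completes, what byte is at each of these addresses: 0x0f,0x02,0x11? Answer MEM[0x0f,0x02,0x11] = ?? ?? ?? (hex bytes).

  after D0: wrote 6B at 0x16 = 98e3db87b126
  after D1: wrote 8B at 0x11 = 26595182c8cee74a
  after D2: wrote 2B at 0x0d = db87
  after D3: wrote 2B at 0x0f = db87
query mem[0x0f]=0xdb, mem[0x02]=0x8f, mem[0x11]=0x26

MEM[0x0f,0x02,0x11] = db 8f 26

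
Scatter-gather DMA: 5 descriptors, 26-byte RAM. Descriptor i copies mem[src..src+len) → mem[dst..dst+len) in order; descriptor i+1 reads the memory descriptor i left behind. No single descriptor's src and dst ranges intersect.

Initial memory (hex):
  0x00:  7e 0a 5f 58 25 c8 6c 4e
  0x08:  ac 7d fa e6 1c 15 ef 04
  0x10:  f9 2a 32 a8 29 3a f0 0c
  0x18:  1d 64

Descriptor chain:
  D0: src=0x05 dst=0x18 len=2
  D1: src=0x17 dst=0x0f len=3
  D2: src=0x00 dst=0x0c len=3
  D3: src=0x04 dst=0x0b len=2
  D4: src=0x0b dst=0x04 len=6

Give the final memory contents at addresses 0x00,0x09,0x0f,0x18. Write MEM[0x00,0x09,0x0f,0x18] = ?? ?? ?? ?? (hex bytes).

#0 dst[0x18+2] := {0xc8,0x6c}
#1 dst[0x0f+3] := {0x0c,0xc8,0x6c}
#2 dst[0x0c+3] := {0x7e,0x0a,0x5f}
#3 dst[0x0b+2] := {0x25,0xc8}
#4 dst[0x04+6] := {0x25,0xc8,0x0a,0x5f,0x0c,0xc8}
query mem[0x00]=0x7e, mem[0x09]=0xc8, mem[0x0f]=0x0c, mem[0x18]=0xc8

MEM[0x00,0x09,0x0f,0x18] = 7e c8 0c c8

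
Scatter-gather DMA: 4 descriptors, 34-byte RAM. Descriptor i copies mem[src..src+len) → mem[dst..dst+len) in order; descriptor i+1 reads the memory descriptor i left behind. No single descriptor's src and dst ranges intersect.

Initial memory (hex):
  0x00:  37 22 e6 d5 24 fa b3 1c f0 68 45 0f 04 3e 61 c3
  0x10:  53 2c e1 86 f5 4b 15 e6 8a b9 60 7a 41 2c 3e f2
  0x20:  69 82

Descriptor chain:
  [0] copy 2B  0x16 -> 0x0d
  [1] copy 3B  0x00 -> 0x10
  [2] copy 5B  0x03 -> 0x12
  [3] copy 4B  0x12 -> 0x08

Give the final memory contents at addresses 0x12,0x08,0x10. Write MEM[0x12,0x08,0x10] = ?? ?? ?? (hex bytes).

MEM[0x12,0x08,0x10] = d5 d5 37

[0] 0x16->0x0d len=2 : 15 e6
[1] 0x00->0x10 len=3 : 37 22 e6
[2] 0x03->0x12 len=5 : d5 24 fa b3 1c
[3] 0x12->0x08 len=4 : d5 24 fa b3
query mem[0x12]=0xd5, mem[0x08]=0xd5, mem[0x10]=0x37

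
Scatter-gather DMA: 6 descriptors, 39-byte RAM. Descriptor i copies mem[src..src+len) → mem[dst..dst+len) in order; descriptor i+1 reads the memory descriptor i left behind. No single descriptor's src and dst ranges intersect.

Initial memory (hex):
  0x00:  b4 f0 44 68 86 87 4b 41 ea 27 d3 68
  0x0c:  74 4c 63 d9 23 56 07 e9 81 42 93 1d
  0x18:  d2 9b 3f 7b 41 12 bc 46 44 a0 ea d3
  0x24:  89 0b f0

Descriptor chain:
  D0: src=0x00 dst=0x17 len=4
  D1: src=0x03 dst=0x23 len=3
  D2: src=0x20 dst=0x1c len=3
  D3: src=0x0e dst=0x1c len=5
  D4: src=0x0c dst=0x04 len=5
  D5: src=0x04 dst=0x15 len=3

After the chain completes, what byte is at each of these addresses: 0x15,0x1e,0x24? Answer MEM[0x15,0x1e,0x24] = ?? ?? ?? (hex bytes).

[0] 0x00->0x17 len=4 : b4 f0 44 68
[1] 0x03->0x23 len=3 : 68 86 87
[2] 0x20->0x1c len=3 : 44 a0 ea
[3] 0x0e->0x1c len=5 : 63 d9 23 56 07
[4] 0x0c->0x04 len=5 : 74 4c 63 d9 23
[5] 0x04->0x15 len=3 : 74 4c 63
query mem[0x15]=0x74, mem[0x1e]=0x23, mem[0x24]=0x86

MEM[0x15,0x1e,0x24] = 74 23 86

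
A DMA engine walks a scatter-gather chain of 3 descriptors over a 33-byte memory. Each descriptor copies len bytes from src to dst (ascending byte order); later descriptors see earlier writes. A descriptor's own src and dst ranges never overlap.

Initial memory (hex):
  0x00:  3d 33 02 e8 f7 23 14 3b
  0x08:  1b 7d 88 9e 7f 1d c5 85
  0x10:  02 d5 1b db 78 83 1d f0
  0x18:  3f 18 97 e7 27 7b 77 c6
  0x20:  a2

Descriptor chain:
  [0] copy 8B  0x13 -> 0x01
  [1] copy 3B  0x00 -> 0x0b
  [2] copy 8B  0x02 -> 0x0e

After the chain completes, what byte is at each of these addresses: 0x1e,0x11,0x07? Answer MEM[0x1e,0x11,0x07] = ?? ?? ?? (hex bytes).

MEM[0x1e,0x11,0x07] = 77 f0 18

D0: mem[0x01..0x08] <- [db 78 83 1d f0 3f 18 97]
D1: mem[0x0b..0x0d] <- [3d db 78]
D2: mem[0x0e..0x15] <- [78 83 1d f0 3f 18 97 7d]
query mem[0x1e]=0x77, mem[0x11]=0xf0, mem[0x07]=0x18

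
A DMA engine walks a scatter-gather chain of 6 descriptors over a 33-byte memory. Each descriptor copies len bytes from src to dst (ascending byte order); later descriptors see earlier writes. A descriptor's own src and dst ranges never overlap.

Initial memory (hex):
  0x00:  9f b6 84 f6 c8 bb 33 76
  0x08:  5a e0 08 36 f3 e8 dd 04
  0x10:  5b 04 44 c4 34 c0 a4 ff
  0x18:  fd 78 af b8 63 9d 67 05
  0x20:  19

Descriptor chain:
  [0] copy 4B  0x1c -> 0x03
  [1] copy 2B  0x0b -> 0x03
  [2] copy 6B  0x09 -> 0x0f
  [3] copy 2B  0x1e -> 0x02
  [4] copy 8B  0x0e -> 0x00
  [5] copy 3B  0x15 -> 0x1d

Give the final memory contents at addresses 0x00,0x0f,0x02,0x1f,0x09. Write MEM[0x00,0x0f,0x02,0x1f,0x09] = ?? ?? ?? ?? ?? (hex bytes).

MEM[0x00,0x0f,0x02,0x1f,0x09] = dd e0 08 ff e0

[0] 0x1c->0x03 len=4 : 63 9d 67 05
[1] 0x0b->0x03 len=2 : 36 f3
[2] 0x09->0x0f len=6 : e0 08 36 f3 e8 dd
[3] 0x1e->0x02 len=2 : 67 05
[4] 0x0e->0x00 len=8 : dd e0 08 36 f3 e8 dd c0
[5] 0x15->0x1d len=3 : c0 a4 ff
query mem[0x00]=0xdd, mem[0x0f]=0xe0, mem[0x02]=0x08, mem[0x1f]=0xff, mem[0x09]=0xe0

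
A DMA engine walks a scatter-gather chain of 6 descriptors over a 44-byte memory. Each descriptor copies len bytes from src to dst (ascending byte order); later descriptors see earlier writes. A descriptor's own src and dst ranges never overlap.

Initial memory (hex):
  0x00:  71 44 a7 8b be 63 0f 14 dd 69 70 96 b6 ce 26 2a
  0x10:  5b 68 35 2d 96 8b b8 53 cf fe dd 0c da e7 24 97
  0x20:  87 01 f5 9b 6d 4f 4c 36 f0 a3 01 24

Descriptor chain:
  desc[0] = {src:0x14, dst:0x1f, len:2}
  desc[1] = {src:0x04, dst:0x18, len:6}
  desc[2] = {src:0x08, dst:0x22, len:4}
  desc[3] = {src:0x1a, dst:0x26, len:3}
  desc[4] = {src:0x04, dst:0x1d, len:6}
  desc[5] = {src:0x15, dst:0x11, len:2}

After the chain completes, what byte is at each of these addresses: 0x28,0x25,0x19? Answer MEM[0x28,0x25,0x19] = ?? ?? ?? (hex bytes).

[0] 0x14->0x1f len=2 : 96 8b
[1] 0x04->0x18 len=6 : be 63 0f 14 dd 69
[2] 0x08->0x22 len=4 : dd 69 70 96
[3] 0x1a->0x26 len=3 : 0f 14 dd
[4] 0x04->0x1d len=6 : be 63 0f 14 dd 69
[5] 0x15->0x11 len=2 : 8b b8
query mem[0x28]=0xdd, mem[0x25]=0x96, mem[0x19]=0x63

MEM[0x28,0x25,0x19] = dd 96 63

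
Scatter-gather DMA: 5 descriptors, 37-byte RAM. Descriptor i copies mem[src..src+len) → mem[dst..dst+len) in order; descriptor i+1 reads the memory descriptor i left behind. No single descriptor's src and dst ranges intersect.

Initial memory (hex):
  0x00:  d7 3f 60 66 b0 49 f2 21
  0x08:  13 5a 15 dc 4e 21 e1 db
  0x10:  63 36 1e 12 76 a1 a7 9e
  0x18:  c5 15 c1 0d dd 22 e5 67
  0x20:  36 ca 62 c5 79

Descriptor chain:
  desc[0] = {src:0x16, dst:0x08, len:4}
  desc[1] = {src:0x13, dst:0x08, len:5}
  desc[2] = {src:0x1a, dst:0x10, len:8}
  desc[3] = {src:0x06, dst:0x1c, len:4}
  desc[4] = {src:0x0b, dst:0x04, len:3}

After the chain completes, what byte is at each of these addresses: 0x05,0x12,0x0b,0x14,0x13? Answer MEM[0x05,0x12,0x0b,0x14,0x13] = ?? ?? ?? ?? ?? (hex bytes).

MEM[0x05,0x12,0x0b,0x14,0x13] = 9e dd a7 e5 22

  after D0: wrote 4B at 0x08 = a79ec515
  after D1: wrote 5B at 0x08 = 1276a1a79e
  after D2: wrote 8B at 0x10 = c10ddd22e56736ca
  after D3: wrote 4B at 0x1c = f2211276
  after D4: wrote 3B at 0x04 = a79e21
query mem[0x05]=0x9e, mem[0x12]=0xdd, mem[0x0b]=0xa7, mem[0x14]=0xe5, mem[0x13]=0x22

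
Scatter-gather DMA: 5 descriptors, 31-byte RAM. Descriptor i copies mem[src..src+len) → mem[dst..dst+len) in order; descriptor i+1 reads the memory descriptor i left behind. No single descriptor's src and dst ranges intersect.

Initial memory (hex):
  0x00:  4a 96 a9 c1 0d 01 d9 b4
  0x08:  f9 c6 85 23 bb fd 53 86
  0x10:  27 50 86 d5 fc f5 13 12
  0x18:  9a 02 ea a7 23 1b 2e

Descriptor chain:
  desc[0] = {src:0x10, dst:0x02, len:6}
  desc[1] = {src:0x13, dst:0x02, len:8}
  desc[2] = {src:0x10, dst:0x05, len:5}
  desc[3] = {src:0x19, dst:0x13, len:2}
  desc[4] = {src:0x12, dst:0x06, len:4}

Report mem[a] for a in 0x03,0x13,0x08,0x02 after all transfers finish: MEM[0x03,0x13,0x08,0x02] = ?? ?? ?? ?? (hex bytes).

MEM[0x03,0x13,0x08,0x02] = fc 02 ea d5

[0] 0x10->0x02 len=6 : 27 50 86 d5 fc f5
[1] 0x13->0x02 len=8 : d5 fc f5 13 12 9a 02 ea
[2] 0x10->0x05 len=5 : 27 50 86 d5 fc
[3] 0x19->0x13 len=2 : 02 ea
[4] 0x12->0x06 len=4 : 86 02 ea f5
query mem[0x03]=0xfc, mem[0x13]=0x02, mem[0x08]=0xea, mem[0x02]=0xd5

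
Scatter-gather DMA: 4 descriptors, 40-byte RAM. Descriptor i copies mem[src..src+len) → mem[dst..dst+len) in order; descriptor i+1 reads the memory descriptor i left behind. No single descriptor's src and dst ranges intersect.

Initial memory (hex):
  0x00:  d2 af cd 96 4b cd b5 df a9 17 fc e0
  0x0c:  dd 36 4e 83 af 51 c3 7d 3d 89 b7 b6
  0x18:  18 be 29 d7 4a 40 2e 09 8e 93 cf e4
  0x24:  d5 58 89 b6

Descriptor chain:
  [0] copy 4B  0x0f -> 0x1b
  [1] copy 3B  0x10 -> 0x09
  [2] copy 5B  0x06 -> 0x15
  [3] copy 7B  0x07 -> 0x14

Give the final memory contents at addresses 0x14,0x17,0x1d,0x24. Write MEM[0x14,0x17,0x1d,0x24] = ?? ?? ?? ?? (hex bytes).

MEM[0x14,0x17,0x1d,0x24] = df 51 51 d5

D0: mem[0x1b..0x1e] <- [83 af 51 c3]
D1: mem[0x09..0x0b] <- [af 51 c3]
D2: mem[0x15..0x19] <- [b5 df a9 af 51]
D3: mem[0x14..0x1a] <- [df a9 af 51 c3 dd 36]
query mem[0x14]=0xdf, mem[0x17]=0x51, mem[0x1d]=0x51, mem[0x24]=0xd5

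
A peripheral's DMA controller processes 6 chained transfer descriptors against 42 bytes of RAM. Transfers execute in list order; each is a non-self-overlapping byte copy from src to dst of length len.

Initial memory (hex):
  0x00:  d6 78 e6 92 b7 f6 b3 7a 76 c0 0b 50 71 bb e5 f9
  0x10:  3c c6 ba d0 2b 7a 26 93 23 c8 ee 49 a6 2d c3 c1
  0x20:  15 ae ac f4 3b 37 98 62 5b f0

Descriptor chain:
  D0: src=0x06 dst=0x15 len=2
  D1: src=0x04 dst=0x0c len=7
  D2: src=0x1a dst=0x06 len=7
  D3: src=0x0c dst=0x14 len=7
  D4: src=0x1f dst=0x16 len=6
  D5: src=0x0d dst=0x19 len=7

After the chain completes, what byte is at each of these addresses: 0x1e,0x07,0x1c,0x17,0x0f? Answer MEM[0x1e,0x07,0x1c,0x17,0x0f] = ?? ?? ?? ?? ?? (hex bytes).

MEM[0x1e,0x07,0x1c,0x17,0x0f] = 0b 49 76 15 7a

  after D0: wrote 2B at 0x15 = b37a
  after D1: wrote 7B at 0x0c = b7f6b37a76c00b
  after D2: wrote 7B at 0x06 = ee49a62dc3c115
  after D3: wrote 7B at 0x14 = 15f6b37a76c00b
  after D4: wrote 6B at 0x16 = c115aeacf43b
  after D5: wrote 7B at 0x19 = f6b37a76c00bd0
query mem[0x1e]=0x0b, mem[0x07]=0x49, mem[0x1c]=0x76, mem[0x17]=0x15, mem[0x0f]=0x7a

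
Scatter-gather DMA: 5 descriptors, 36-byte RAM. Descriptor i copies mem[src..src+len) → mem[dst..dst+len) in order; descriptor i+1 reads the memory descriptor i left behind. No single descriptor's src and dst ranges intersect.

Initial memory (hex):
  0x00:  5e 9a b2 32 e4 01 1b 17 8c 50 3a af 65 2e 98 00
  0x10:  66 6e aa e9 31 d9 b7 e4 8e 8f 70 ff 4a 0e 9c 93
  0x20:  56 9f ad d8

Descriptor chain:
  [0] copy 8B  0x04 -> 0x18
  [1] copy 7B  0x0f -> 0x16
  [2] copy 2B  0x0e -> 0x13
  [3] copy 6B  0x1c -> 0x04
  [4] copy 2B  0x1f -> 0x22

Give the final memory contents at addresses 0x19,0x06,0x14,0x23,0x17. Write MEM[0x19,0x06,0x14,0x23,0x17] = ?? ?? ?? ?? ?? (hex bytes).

D0: mem[0x18..0x1f] <- [e4 01 1b 17 8c 50 3a af]
D1: mem[0x16..0x1c] <- [00 66 6e aa e9 31 d9]
D2: mem[0x13..0x14] <- [98 00]
D3: mem[0x04..0x09] <- [d9 50 3a af 56 9f]
D4: mem[0x22..0x23] <- [af 56]
query mem[0x19]=0xaa, mem[0x06]=0x3a, mem[0x14]=0x00, mem[0x23]=0x56, mem[0x17]=0x66

MEM[0x19,0x06,0x14,0x23,0x17] = aa 3a 00 56 66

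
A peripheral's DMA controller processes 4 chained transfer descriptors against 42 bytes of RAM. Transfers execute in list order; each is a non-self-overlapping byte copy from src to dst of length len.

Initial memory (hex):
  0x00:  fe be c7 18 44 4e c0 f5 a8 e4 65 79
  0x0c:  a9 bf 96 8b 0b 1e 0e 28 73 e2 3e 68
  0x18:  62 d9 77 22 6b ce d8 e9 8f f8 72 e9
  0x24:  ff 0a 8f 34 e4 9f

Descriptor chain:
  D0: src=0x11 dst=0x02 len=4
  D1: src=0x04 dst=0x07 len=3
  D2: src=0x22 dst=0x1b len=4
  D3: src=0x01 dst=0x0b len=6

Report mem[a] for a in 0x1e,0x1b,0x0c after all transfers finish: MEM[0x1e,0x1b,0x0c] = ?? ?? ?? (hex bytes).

  after D0: wrote 4B at 0x02 = 1e0e2873
  after D1: wrote 3B at 0x07 = 2873c0
  after D2: wrote 4B at 0x1b = 72e9ff0a
  after D3: wrote 6B at 0x0b = be1e0e2873c0
query mem[0x1e]=0x0a, mem[0x1b]=0x72, mem[0x0c]=0x1e

MEM[0x1e,0x1b,0x0c] = 0a 72 1e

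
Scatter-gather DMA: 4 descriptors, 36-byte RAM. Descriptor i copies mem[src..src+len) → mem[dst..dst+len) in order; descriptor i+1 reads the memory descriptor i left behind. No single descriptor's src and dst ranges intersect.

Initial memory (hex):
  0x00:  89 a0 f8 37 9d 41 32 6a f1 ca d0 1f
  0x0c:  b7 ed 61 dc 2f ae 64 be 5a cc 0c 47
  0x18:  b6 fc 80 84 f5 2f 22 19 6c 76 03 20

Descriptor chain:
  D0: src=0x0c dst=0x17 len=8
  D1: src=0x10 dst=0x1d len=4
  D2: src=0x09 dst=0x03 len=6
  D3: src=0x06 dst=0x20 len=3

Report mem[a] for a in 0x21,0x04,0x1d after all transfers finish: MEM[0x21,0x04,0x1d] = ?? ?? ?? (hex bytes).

#0 dst[0x17+8] := {0xb7,0xed,0x61,0xdc,0x2f,0xae,0x64,0xbe}
#1 dst[0x1d+4] := {0x2f,0xae,0x64,0xbe}
#2 dst[0x03+6] := {0xca,0xd0,0x1f,0xb7,0xed,0x61}
#3 dst[0x20+3] := {0xb7,0xed,0x61}
query mem[0x21]=0xed, mem[0x04]=0xd0, mem[0x1d]=0x2f

MEM[0x21,0x04,0x1d] = ed d0 2f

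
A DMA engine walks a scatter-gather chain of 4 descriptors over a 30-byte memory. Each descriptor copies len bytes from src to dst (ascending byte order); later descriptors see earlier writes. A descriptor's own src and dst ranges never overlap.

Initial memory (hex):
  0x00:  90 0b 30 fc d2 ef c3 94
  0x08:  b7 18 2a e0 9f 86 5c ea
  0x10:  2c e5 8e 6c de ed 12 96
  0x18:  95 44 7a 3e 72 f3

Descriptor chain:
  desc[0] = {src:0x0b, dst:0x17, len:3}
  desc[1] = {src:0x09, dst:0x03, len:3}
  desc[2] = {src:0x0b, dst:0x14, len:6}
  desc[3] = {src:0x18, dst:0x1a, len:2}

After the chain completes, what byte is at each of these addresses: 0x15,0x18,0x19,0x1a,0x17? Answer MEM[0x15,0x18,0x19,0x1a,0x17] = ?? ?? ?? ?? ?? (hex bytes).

MEM[0x15,0x18,0x19,0x1a,0x17] = 9f ea 2c ea 5c

D0: mem[0x17..0x19] <- [e0 9f 86]
D1: mem[0x03..0x05] <- [18 2a e0]
D2: mem[0x14..0x19] <- [e0 9f 86 5c ea 2c]
D3: mem[0x1a..0x1b] <- [ea 2c]
query mem[0x15]=0x9f, mem[0x18]=0xea, mem[0x19]=0x2c, mem[0x1a]=0xea, mem[0x17]=0x5c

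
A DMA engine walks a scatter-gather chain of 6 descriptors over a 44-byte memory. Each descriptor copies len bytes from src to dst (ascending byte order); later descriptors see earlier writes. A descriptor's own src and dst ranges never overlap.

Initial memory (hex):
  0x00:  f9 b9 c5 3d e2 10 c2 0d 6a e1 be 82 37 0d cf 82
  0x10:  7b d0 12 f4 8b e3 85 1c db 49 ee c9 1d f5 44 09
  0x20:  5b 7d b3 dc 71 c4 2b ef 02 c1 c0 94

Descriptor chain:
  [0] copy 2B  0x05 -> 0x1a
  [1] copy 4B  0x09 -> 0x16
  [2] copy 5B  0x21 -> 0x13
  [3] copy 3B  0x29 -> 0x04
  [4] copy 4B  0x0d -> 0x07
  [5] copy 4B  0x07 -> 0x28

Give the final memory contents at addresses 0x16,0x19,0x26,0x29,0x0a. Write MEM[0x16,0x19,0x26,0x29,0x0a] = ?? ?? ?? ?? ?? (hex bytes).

MEM[0x16,0x19,0x26,0x29,0x0a] = 71 37 2b cf 7b

D0: mem[0x1a..0x1b] <- [10 c2]
D1: mem[0x16..0x19] <- [e1 be 82 37]
D2: mem[0x13..0x17] <- [7d b3 dc 71 c4]
D3: mem[0x04..0x06] <- [c1 c0 94]
D4: mem[0x07..0x0a] <- [0d cf 82 7b]
D5: mem[0x28..0x2b] <- [0d cf 82 7b]
query mem[0x16]=0x71, mem[0x19]=0x37, mem[0x26]=0x2b, mem[0x29]=0xcf, mem[0x0a]=0x7b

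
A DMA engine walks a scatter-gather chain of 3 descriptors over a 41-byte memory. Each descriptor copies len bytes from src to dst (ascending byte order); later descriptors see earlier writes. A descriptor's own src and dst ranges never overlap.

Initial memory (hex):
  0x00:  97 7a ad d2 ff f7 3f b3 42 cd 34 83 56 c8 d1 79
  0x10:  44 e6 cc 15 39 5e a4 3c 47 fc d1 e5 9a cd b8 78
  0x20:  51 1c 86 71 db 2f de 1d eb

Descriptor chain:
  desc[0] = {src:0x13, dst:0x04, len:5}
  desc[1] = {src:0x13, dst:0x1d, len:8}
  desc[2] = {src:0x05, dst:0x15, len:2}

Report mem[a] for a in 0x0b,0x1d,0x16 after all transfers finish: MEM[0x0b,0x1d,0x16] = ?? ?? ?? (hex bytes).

D0: mem[0x04..0x08] <- [15 39 5e a4 3c]
D1: mem[0x1d..0x24] <- [15 39 5e a4 3c 47 fc d1]
D2: mem[0x15..0x16] <- [39 5e]
query mem[0x0b]=0x83, mem[0x1d]=0x15, mem[0x16]=0x5e

MEM[0x0b,0x1d,0x16] = 83 15 5e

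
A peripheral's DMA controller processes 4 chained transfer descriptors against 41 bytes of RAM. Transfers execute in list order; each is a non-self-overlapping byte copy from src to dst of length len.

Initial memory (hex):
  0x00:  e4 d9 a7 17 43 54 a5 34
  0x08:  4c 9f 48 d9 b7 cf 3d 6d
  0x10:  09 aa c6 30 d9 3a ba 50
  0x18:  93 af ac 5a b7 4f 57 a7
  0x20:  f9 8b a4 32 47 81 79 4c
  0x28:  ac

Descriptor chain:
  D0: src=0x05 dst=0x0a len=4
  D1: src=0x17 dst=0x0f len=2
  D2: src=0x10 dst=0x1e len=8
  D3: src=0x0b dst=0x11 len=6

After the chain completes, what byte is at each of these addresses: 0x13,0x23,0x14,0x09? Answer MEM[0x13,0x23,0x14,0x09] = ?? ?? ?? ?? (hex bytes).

D0: mem[0x0a..0x0d] <- [54 a5 34 4c]
D1: mem[0x0f..0x10] <- [50 93]
D2: mem[0x1e..0x25] <- [93 aa c6 30 d9 3a ba 50]
D3: mem[0x11..0x16] <- [a5 34 4c 3d 50 93]
query mem[0x13]=0x4c, mem[0x23]=0x3a, mem[0x14]=0x3d, mem[0x09]=0x9f

MEM[0x13,0x23,0x14,0x09] = 4c 3a 3d 9f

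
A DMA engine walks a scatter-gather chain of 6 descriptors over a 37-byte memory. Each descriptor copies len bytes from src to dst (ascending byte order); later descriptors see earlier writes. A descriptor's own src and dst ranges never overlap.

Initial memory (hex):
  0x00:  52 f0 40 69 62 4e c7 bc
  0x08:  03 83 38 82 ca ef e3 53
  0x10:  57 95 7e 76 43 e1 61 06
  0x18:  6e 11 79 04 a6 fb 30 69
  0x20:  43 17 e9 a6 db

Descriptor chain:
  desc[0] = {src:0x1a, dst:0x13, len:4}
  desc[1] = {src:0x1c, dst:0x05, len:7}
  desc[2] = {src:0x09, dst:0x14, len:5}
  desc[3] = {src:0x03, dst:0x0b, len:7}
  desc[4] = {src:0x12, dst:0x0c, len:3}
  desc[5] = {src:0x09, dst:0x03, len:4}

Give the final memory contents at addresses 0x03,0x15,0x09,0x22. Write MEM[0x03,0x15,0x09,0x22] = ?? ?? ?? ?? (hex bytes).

MEM[0x03,0x15,0x09,0x22] = 43 17 43 e9

#0 dst[0x13+4] := {0x79,0x04,0xa6,0xfb}
#1 dst[0x05+7] := {0xa6,0xfb,0x30,0x69,0x43,0x17,0xe9}
#2 dst[0x14+5] := {0x43,0x17,0xe9,0xca,0xef}
#3 dst[0x0b+7] := {0x69,0x62,0xa6,0xfb,0x30,0x69,0x43}
#4 dst[0x0c+3] := {0x7e,0x79,0x43}
#5 dst[0x03+4] := {0x43,0x17,0x69,0x7e}
query mem[0x03]=0x43, mem[0x15]=0x17, mem[0x09]=0x43, mem[0x22]=0xe9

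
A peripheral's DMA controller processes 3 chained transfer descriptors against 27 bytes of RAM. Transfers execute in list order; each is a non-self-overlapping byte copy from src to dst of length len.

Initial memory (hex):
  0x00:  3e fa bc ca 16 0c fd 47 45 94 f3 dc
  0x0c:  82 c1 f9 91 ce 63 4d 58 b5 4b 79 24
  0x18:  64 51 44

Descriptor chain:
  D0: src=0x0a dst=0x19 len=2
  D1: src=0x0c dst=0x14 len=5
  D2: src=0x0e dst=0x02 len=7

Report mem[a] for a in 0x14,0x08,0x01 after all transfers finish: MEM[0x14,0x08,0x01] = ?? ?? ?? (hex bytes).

MEM[0x14,0x08,0x01] = 82 82 fa

D0: mem[0x19..0x1a] <- [f3 dc]
D1: mem[0x14..0x18] <- [82 c1 f9 91 ce]
D2: mem[0x02..0x08] <- [f9 91 ce 63 4d 58 82]
query mem[0x14]=0x82, mem[0x08]=0x82, mem[0x01]=0xfa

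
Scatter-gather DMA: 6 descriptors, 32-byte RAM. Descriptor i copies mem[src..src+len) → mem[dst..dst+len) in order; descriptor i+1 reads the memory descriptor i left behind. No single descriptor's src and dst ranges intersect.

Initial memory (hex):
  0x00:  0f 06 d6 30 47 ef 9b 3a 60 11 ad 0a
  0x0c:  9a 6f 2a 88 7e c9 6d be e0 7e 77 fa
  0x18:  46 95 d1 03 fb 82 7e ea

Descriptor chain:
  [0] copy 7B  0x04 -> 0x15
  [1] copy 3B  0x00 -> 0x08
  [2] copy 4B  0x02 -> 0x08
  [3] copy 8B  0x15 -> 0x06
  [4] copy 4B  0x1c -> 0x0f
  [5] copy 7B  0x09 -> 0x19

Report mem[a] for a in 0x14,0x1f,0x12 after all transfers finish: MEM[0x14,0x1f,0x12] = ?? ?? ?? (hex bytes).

MEM[0x14,0x1f,0x12] = e0 fb ea

[0] 0x04->0x15 len=7 : 47 ef 9b 3a 60 11 ad
[1] 0x00->0x08 len=3 : 0f 06 d6
[2] 0x02->0x08 len=4 : d6 30 47 ef
[3] 0x15->0x06 len=8 : 47 ef 9b 3a 60 11 ad fb
[4] 0x1c->0x0f len=4 : fb 82 7e ea
[5] 0x09->0x19 len=7 : 3a 60 11 ad fb 2a fb
query mem[0x14]=0xe0, mem[0x1f]=0xfb, mem[0x12]=0xea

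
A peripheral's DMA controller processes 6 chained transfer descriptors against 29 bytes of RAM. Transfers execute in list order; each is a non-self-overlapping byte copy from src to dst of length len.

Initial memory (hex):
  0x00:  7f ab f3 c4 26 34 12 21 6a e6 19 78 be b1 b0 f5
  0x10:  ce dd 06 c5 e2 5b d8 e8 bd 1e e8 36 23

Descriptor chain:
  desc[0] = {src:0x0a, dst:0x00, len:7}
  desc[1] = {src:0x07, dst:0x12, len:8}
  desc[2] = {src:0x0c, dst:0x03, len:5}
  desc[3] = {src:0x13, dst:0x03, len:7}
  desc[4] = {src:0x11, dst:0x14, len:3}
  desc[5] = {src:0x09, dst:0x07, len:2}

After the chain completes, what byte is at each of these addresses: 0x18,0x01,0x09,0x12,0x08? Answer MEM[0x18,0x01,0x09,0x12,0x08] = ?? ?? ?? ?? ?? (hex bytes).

[0] 0x0a->0x00 len=7 : 19 78 be b1 b0 f5 ce
[1] 0x07->0x12 len=8 : 21 6a e6 19 78 be b1 b0
[2] 0x0c->0x03 len=5 : be b1 b0 f5 ce
[3] 0x13->0x03 len=7 : 6a e6 19 78 be b1 b0
[4] 0x11->0x14 len=3 : dd 21 6a
[5] 0x09->0x07 len=2 : b0 19
query mem[0x18]=0xb1, mem[0x01]=0x78, mem[0x09]=0xb0, mem[0x12]=0x21, mem[0x08]=0x19

MEM[0x18,0x01,0x09,0x12,0x08] = b1 78 b0 21 19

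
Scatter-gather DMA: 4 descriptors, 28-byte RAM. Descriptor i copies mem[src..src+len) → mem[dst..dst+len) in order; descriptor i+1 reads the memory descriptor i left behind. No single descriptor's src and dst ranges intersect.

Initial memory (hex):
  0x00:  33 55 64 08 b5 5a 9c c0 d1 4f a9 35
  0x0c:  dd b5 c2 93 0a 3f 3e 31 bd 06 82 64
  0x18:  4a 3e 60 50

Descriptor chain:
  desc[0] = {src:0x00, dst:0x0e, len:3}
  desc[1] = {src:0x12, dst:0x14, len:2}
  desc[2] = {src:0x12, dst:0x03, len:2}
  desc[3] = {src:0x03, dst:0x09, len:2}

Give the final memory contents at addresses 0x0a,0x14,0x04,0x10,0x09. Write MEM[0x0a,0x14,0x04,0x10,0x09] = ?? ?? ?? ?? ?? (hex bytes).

MEM[0x0a,0x14,0x04,0x10,0x09] = 31 3e 31 64 3e

D0: mem[0x0e..0x10] <- [33 55 64]
D1: mem[0x14..0x15] <- [3e 31]
D2: mem[0x03..0x04] <- [3e 31]
D3: mem[0x09..0x0a] <- [3e 31]
query mem[0x0a]=0x31, mem[0x14]=0x3e, mem[0x04]=0x31, mem[0x10]=0x64, mem[0x09]=0x3e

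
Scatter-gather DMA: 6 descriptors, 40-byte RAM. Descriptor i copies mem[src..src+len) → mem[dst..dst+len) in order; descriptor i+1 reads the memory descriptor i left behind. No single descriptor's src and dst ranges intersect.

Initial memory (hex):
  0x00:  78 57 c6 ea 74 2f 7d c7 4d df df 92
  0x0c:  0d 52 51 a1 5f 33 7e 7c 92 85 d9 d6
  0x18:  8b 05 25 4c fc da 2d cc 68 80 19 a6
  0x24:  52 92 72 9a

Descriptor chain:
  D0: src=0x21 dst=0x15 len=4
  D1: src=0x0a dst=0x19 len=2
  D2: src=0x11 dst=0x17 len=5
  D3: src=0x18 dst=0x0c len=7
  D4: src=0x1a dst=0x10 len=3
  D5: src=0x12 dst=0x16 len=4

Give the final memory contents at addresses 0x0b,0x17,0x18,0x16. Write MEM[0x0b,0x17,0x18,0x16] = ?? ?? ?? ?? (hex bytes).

D0: mem[0x15..0x18] <- [80 19 a6 52]
D1: mem[0x19..0x1a] <- [df 92]
D2: mem[0x17..0x1b] <- [33 7e 7c 92 80]
D3: mem[0x0c..0x12] <- [7e 7c 92 80 fc da 2d]
D4: mem[0x10..0x12] <- [92 80 fc]
D5: mem[0x16..0x19] <- [fc 7c 92 80]
query mem[0x0b]=0x92, mem[0x17]=0x7c, mem[0x18]=0x92, mem[0x16]=0xfc

MEM[0x0b,0x17,0x18,0x16] = 92 7c 92 fc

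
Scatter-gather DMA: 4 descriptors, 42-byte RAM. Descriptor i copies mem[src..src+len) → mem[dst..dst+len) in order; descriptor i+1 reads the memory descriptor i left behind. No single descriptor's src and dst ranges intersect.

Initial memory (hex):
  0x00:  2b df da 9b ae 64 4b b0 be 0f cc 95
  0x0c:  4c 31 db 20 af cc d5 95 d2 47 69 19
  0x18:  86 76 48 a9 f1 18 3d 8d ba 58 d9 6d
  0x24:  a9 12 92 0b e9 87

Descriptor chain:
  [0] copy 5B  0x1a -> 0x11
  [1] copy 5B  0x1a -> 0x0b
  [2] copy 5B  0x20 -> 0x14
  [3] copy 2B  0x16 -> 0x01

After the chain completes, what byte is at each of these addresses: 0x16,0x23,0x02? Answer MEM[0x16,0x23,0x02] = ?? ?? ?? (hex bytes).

#0 dst[0x11+5] := {0x48,0xa9,0xf1,0x18,0x3d}
#1 dst[0x0b+5] := {0x48,0xa9,0xf1,0x18,0x3d}
#2 dst[0x14+5] := {0xba,0x58,0xd9,0x6d,0xa9}
#3 dst[0x01+2] := {0xd9,0x6d}
query mem[0x16]=0xd9, mem[0x23]=0x6d, mem[0x02]=0x6d

MEM[0x16,0x23,0x02] = d9 6d 6d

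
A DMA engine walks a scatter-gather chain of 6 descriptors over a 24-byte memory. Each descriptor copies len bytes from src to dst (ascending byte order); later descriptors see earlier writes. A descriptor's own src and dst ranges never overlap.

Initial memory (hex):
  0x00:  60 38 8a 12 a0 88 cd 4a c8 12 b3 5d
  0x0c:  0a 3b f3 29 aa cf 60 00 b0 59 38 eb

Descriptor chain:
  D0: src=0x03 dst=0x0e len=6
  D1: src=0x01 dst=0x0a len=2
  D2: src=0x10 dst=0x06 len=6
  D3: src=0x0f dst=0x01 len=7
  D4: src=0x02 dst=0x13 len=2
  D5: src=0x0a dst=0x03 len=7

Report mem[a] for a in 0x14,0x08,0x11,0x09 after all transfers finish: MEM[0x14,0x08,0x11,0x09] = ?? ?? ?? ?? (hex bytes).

MEM[0x14,0x08,0x11,0x09] = cd a0 cd 88

D0: mem[0x0e..0x13] <- [12 a0 88 cd 4a c8]
D1: mem[0x0a..0x0b] <- [38 8a]
D2: mem[0x06..0x0b] <- [88 cd 4a c8 b0 59]
D3: mem[0x01..0x07] <- [a0 88 cd 4a c8 b0 59]
D4: mem[0x13..0x14] <- [88 cd]
D5: mem[0x03..0x09] <- [b0 59 0a 3b 12 a0 88]
query mem[0x14]=0xcd, mem[0x08]=0xa0, mem[0x11]=0xcd, mem[0x09]=0x88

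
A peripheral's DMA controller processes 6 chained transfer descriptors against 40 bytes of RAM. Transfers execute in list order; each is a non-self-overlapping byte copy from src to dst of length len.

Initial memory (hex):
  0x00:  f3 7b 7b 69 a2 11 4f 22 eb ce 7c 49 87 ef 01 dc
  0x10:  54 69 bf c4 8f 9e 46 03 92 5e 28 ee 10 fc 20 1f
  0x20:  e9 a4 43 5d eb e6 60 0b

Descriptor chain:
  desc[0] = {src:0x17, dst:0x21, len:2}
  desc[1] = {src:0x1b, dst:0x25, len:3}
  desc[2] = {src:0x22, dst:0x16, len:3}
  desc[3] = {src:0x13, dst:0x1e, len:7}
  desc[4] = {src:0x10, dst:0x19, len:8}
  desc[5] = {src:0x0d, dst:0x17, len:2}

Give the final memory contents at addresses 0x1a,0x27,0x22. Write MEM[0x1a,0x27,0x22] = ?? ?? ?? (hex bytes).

MEM[0x1a,0x27,0x22] = 69 fc 5d

[0] 0x17->0x21 len=2 : 03 92
[1] 0x1b->0x25 len=3 : ee 10 fc
[2] 0x22->0x16 len=3 : 92 5d eb
[3] 0x13->0x1e len=7 : c4 8f 9e 92 5d eb 5e
[4] 0x10->0x19 len=8 : 54 69 bf c4 8f 9e 92 5d
[5] 0x0d->0x17 len=2 : ef 01
query mem[0x1a]=0x69, mem[0x27]=0xfc, mem[0x22]=0x5d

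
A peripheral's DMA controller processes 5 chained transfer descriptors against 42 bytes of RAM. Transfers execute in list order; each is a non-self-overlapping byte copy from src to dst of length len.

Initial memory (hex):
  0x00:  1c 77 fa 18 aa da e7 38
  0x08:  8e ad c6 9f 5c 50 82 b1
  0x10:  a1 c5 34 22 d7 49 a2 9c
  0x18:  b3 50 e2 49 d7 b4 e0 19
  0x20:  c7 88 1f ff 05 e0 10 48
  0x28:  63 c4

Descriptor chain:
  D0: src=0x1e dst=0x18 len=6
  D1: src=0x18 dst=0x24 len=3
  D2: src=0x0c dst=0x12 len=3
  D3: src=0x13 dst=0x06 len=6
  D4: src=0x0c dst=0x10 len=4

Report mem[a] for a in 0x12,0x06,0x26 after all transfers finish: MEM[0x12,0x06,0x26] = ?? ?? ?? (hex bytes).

MEM[0x12,0x06,0x26] = 82 50 c7

  after D0: wrote 6B at 0x18 = e019c7881fff
  after D1: wrote 3B at 0x24 = e019c7
  after D2: wrote 3B at 0x12 = 5c5082
  after D3: wrote 6B at 0x06 = 508249a29ce0
  after D4: wrote 4B at 0x10 = 5c5082b1
query mem[0x12]=0x82, mem[0x06]=0x50, mem[0x26]=0xc7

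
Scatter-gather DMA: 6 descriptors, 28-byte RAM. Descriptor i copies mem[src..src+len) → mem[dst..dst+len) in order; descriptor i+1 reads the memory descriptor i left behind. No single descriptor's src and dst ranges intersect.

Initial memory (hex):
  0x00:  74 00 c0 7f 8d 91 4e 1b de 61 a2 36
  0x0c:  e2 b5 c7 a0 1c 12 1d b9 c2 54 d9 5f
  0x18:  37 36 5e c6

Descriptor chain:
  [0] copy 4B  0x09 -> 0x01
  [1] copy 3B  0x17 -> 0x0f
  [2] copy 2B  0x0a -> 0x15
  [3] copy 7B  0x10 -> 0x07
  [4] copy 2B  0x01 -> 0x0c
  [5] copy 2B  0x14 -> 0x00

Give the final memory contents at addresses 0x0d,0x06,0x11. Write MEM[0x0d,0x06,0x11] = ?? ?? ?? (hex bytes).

D0: mem[0x01..0x04] <- [61 a2 36 e2]
D1: mem[0x0f..0x11] <- [5f 37 36]
D2: mem[0x15..0x16] <- [a2 36]
D3: mem[0x07..0x0d] <- [37 36 1d b9 c2 a2 36]
D4: mem[0x0c..0x0d] <- [61 a2]
D5: mem[0x00..0x01] <- [c2 a2]
query mem[0x0d]=0xa2, mem[0x06]=0x4e, mem[0x11]=0x36

MEM[0x0d,0x06,0x11] = a2 4e 36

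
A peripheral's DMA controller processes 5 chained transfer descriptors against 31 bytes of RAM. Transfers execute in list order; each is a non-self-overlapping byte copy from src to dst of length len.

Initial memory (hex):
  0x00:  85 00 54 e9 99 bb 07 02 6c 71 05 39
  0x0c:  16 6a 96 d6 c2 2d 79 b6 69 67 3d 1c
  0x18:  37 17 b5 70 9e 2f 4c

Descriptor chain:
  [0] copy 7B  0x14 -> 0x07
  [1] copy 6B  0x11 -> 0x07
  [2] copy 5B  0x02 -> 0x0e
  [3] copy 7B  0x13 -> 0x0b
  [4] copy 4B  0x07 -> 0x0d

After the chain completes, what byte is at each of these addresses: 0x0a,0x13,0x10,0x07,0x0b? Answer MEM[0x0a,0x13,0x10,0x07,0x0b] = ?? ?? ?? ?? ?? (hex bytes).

  after D0: wrote 7B at 0x07 = 69673d1c3717b5
  after D1: wrote 6B at 0x07 = 2d79b669673d
  after D2: wrote 5B at 0x0e = 54e999bb07
  after D3: wrote 7B at 0x0b = b669673d1c3717
  after D4: wrote 4B at 0x0d = 2d79b669
query mem[0x0a]=0x69, mem[0x13]=0xb6, mem[0x10]=0x69, mem[0x07]=0x2d, mem[0x0b]=0xb6

MEM[0x0a,0x13,0x10,0x07,0x0b] = 69 b6 69 2d b6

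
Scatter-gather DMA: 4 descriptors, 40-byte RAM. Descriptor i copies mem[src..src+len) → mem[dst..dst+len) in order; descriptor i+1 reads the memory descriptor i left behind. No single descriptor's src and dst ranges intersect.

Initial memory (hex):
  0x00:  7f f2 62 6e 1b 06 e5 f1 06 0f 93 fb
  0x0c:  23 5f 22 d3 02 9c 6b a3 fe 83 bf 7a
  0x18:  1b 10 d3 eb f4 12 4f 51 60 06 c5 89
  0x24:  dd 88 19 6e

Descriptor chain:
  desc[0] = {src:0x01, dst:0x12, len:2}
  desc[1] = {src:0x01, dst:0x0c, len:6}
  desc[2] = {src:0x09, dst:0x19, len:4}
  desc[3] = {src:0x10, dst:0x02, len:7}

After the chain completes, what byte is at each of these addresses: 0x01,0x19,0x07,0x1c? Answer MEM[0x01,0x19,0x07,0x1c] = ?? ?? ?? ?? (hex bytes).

MEM[0x01,0x19,0x07,0x1c] = f2 0f 83 f2

#0 dst[0x12+2] := {0xf2,0x62}
#1 dst[0x0c+6] := {0xf2,0x62,0x6e,0x1b,0x06,0xe5}
#2 dst[0x19+4] := {0x0f,0x93,0xfb,0xf2}
#3 dst[0x02+7] := {0x06,0xe5,0xf2,0x62,0xfe,0x83,0xbf}
query mem[0x01]=0xf2, mem[0x19]=0x0f, mem[0x07]=0x83, mem[0x1c]=0xf2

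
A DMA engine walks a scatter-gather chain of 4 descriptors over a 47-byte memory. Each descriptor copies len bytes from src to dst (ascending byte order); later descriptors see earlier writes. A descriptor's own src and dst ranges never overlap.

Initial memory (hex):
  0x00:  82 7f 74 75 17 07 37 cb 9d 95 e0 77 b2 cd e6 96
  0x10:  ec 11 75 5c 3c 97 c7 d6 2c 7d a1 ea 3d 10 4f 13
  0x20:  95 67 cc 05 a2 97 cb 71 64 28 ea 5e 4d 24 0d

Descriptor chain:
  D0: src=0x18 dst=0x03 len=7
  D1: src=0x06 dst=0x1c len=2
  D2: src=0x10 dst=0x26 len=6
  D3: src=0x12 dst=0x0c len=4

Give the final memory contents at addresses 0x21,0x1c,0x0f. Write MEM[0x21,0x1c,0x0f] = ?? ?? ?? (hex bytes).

  after D0: wrote 7B at 0x03 = 2c7da1ea3d104f
  after D1: wrote 2B at 0x1c = ea3d
  after D2: wrote 6B at 0x26 = ec11755c3c97
  after D3: wrote 4B at 0x0c = 755c3c97
query mem[0x21]=0x67, mem[0x1c]=0xea, mem[0x0f]=0x97

MEM[0x21,0x1c,0x0f] = 67 ea 97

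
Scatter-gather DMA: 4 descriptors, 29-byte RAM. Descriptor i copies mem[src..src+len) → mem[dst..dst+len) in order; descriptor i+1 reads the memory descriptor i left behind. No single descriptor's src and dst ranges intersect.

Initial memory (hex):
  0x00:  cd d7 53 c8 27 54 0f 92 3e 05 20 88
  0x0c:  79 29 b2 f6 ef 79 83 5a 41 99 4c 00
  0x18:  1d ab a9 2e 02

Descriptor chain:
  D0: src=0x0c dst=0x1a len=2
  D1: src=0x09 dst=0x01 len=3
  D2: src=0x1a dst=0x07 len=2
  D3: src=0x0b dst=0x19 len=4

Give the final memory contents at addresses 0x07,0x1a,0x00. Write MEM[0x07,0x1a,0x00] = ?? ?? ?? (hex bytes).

MEM[0x07,0x1a,0x00] = 79 79 cd

#0 dst[0x1a+2] := {0x79,0x29}
#1 dst[0x01+3] := {0x05,0x20,0x88}
#2 dst[0x07+2] := {0x79,0x29}
#3 dst[0x19+4] := {0x88,0x79,0x29,0xb2}
query mem[0x07]=0x79, mem[0x1a]=0x79, mem[0x00]=0xcd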